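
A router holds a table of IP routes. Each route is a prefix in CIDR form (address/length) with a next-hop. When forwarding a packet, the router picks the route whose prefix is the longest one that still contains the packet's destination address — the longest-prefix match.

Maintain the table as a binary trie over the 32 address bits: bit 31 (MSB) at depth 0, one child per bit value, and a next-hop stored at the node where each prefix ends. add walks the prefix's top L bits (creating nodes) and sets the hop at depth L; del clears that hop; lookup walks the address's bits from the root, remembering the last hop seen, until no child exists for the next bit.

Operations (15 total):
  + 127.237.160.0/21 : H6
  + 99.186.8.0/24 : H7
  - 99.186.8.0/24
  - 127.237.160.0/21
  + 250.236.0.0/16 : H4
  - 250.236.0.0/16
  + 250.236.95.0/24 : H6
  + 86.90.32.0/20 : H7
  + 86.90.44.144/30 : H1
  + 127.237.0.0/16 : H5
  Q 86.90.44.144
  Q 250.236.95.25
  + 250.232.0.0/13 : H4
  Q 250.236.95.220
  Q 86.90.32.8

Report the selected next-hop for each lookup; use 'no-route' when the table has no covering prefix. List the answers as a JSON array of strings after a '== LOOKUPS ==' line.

Process each operation:
  add 127.237.160.0/21 -> H6 at depth 21
  add 99.186.8.0/24 -> H7 at depth 24
  - 99.186.8.0/24 clear@24
  - 127.237.160.0/21 clear@21
  add 250.236.0.0/16 -> H4 at depth 16
  - 250.236.0.0/16 clear@16
  add 250.236.95.0/24 -> H6 at depth 24
  add 86.90.32.0/20 -> H7 at depth 20
  add 86.90.44.144/30 -> H1 at depth 30
  add 127.237.0.0/16 -> H5 at depth 16
  ? 86.90.44.144  path d0:-→d1:-→d2:-→d3:-→d4:-→d5:-→d6:-→d7:-→d8:-→d9:-→d10:-→d11:-→d12:-→d13:-→d14:-→d15:-→d16:-→d17:-→d18:-→d19:-→d20:H7→d21:-→d22:-→d23:-→d24:-→d25:-→d26:-→d27:-→d28:-→d29:-→d30:H1  best=H1
  ? 250.236.95.25  path d0:-→d1:-→d2:-→d3:-→d4:-→d5:-→d6:-→d7:-→d8:-→d9:-→d10:-→d11:-→d12:-→d13:-→d14:-→d15:-→d16:-→d17:-→d18:-→d19:-→d20:-→d21:-→d22:-→d23:-→d24:H6  best=H6
  add 250.232.0.0/13 -> H4 at depth 13
  ? 250.236.95.220  path d0:-→d1:-→d2:-→d3:-→d4:-→d5:-→d6:-→d7:-→d8:-→d9:-→d10:-→d11:-→d12:-→d13:H4→d14:-→d15:-→d16:-→d17:-→d18:-→d19:-→d20:-→d21:-→d22:-→d23:-→d24:H6  best=H6
  ? 86.90.32.8  path d0:-→d1:-→d2:-→d3:-→d4:-→d5:-→d6:-→d7:-→d8:-→d9:-→d10:-→d11:-→d12:-→d13:-→d14:-→d15:-→d16:-→d17:-→d18:-→d19:-→d20:H7  best=H7

== LOOKUPS ==
["H1","H6","H6","H7"]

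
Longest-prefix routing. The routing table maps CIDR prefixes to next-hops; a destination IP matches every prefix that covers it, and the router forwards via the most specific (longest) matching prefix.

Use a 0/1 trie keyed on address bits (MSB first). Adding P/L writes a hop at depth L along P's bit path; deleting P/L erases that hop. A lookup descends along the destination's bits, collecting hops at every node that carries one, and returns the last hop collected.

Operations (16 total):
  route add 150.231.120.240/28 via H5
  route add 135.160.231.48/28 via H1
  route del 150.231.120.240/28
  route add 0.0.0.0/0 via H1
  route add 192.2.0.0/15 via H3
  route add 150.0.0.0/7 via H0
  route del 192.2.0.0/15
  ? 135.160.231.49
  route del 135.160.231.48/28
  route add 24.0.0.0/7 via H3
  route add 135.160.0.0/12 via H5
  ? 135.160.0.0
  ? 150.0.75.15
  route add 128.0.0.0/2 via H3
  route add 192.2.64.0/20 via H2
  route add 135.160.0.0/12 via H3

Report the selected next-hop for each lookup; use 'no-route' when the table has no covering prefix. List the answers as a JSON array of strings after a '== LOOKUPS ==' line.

Process each operation:
  + 150.231.120.240/28 (H5) depth=28
  + 135.160.231.48/28 (H1) depth=28
  del 150.231.120.240/28 (clear depth 28)
  + 0.0.0.0/0 (H1) depth=0
  + 192.2.0.0/15 (H3) depth=15
  + 150.0.0.0/7 (H0) depth=7
  del 192.2.0.0/15 (clear depth 15)
  lookup 135.160.231.49: bits 1000011110100000111001110011 walk d0:H1→d1:-→d2:-→d3:-→d4:-→d5:-→d6:-→d7:-→d8:-→d9:-→d10:-→d11:-→d12:-→d13:-→d14:-→d15:-→d16:-→d17:-→d18:-→d19:-→d20:-→d21:-→d22:-→d23:-→d24:-→d25:-→d26:-→d27:-→d28:H1 -> H1
  del 135.160.231.48/28 (clear depth 28)
  + 24.0.0.0/7 (H3) depth=7
  + 135.160.0.0/12 (H5) depth=12
  lookup 135.160.0.0: bits 1000011110100000 walk d0:H1→d1:-→d2:-→d3:-→d4:-→d5:-→d6:-→d7:-→d8:-→d9:-→d10:-→d11:-→d12:H5→d13:-→d14:-→d15:-→d16:- -> H5
  lookup 150.0.75.15: bits 10010110 walk d0:H1→d1:-→d2:-→d3:-→d4:-→d5:-→d6:-→d7:H0→d8:- -> H0
  + 128.0.0.0/2 (H3) depth=2
  + 192.2.64.0/20 (H2) depth=20
  + 135.160.0.0/12 (H3) depth=12

== LOOKUPS ==
["H1","H5","H0"]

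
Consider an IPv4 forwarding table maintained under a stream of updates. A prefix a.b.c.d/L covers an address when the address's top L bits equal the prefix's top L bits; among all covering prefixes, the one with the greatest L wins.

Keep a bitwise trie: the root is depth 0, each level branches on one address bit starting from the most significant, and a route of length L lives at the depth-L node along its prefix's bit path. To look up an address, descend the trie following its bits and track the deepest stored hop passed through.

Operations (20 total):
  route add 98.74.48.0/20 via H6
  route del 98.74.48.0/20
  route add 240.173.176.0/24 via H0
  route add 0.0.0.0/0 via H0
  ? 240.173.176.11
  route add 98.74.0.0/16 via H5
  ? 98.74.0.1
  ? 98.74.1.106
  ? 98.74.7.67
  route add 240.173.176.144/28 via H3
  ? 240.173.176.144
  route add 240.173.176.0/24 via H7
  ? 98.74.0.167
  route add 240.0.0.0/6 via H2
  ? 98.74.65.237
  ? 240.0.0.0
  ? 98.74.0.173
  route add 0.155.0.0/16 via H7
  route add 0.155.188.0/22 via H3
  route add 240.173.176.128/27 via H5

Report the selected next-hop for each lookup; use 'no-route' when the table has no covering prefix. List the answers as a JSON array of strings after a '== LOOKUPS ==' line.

Process each operation:
  add 98.74.48.0/20 -> H6 at depth 20
  - 98.74.48.0/20 clear@20
  add 240.173.176.0/24 -> H0 at depth 24
  add 0.0.0.0/0 -> H0 at depth 0
  ? 240.173.176.11  path d0:H0→d1:-→d2:-→d3:-→d4:-→d5:-→d6:-→d7:-→d8:-→d9:-→d10:-→d11:-→d12:-→d13:-→d14:-→d15:-→d16:-→d17:-→d18:-→d19:-→d20:-→d21:-→d22:-→d23:-→d24:H0  best=H0
  add 98.74.0.0/16 -> H5 at depth 16
  ? 98.74.0.1  path d0:H0→d1:-→d2:-→d3:-→d4:-→d5:-→d6:-→d7:-→d8:-→d9:-→d10:-→d11:-→d12:-→d13:-→d14:-→d15:-→d16:H5→d17:-→d18:-  best=H5
  ? 98.74.1.106  path d0:H0→d1:-→d2:-→d3:-→d4:-→d5:-→d6:-→d7:-→d8:-→d9:-→d10:-→d11:-→d12:-→d13:-→d14:-→d15:-→d16:H5→d17:-→d18:-  best=H5
  ? 98.74.7.67  path d0:H0→d1:-→d2:-→d3:-→d4:-→d5:-→d6:-→d7:-→d8:-→d9:-→d10:-→d11:-→d12:-→d13:-→d14:-→d15:-→d16:H5→d17:-→d18:-  best=H5
  add 240.173.176.144/28 -> H3 at depth 28
  ? 240.173.176.144  path d0:H0→d1:-→d2:-→d3:-→d4:-→d5:-→d6:-→d7:-→d8:-→d9:-→d10:-→d11:-→d12:-→d13:-→d14:-→d15:-→d16:-→d17:-→d18:-→d19:-→d20:-→d21:-→d22:-→d23:-→d24:H0→d25:-→d26:-→d27:-→d28:H3  best=H3
  add 240.173.176.0/24 -> H7 at depth 24
  ? 98.74.0.167  path d0:H0→d1:-→d2:-→d3:-→d4:-→d5:-→d6:-→d7:-→d8:-→d9:-→d10:-→d11:-→d12:-→d13:-→d14:-→d15:-→d16:H5→d17:-→d18:-  best=H5
  add 240.0.0.0/6 -> H2 at depth 6
  ? 98.74.65.237  path d0:H0→d1:-→d2:-→d3:-→d4:-→d5:-→d6:-→d7:-→d8:-→d9:-→d10:-→d11:-→d12:-→d13:-→d14:-→d15:-→d16:H5→d17:-  best=H5
  ? 240.0.0.0  path d0:H0→d1:-→d2:-→d3:-→d4:-→d5:-→d6:H2→d7:-→d8:-  best=H2
  ? 98.74.0.173  path d0:H0→d1:-→d2:-→d3:-→d4:-→d5:-→d6:-→d7:-→d8:-→d9:-→d10:-→d11:-→d12:-→d13:-→d14:-→d15:-→d16:H5→d17:-→d18:-  best=H5
  add 0.155.0.0/16 -> H7 at depth 16
  add 0.155.188.0/22 -> H3 at depth 22
  add 240.173.176.128/27 -> H5 at depth 27

== LOOKUPS ==
["H0","H5","H5","H5","H3","H5","H5","H2","H5"]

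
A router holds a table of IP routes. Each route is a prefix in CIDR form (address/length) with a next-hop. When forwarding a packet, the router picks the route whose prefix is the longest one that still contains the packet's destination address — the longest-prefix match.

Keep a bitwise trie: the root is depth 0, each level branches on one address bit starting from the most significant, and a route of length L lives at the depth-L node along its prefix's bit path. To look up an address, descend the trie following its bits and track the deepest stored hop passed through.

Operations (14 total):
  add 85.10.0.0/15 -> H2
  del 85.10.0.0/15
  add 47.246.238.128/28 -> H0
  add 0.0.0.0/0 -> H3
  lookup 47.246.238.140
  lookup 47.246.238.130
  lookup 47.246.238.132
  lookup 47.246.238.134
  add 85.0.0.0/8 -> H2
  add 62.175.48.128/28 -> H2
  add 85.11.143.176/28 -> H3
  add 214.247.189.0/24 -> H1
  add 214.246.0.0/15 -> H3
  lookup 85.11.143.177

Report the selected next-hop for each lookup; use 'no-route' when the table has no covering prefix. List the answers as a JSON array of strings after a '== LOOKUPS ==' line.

Process each operation:
  + 85.10.0.0/15 (H2) depth=15
  - 85.10.0.0/15 clear@15
  + 47.246.238.128/28 (H0) depth=28
  + 0.0.0.0/0 (H3) depth=0
  ? 47.246.238.140  path d0:H3→d1:-→d2:-→d3:-→d4:-→d5:-→d6:-→d7:-→d8:-→d9:-→d10:-→d11:-→d12:-→d13:-→d14:-→d15:-→d16:-→d17:-→d18:-→d19:-→d20:-→d21:-→d22:-→d23:-→d24:-→d25:-→d26:-→d27:-→d28:H0  best=H0
  ? 47.246.238.130  path d0:H3→d1:-→d2:-→d3:-→d4:-→d5:-→d6:-→d7:-→d8:-→d9:-→d10:-→d11:-→d12:-→d13:-→d14:-→d15:-→d16:-→d17:-→d18:-→d19:-→d20:-→d21:-→d22:-→d23:-→d24:-→d25:-→d26:-→d27:-→d28:H0  best=H0
  ? 47.246.238.132  path d0:H3→d1:-→d2:-→d3:-→d4:-→d5:-→d6:-→d7:-→d8:-→d9:-→d10:-→d11:-→d12:-→d13:-→d14:-→d15:-→d16:-→d17:-→d18:-→d19:-→d20:-→d21:-→d22:-→d23:-→d24:-→d25:-→d26:-→d27:-→d28:H0  best=H0
  ? 47.246.238.134  path d0:H3→d1:-→d2:-→d3:-→d4:-→d5:-→d6:-→d7:-→d8:-→d9:-→d10:-→d11:-→d12:-→d13:-→d14:-→d15:-→d16:-→d17:-→d18:-→d19:-→d20:-→d21:-→d22:-→d23:-→d24:-→d25:-→d26:-→d27:-→d28:H0  best=H0
  + 85.0.0.0/8 (H2) depth=8
  + 62.175.48.128/28 (H2) depth=28
  + 85.11.143.176/28 (H3) depth=28
  + 214.247.189.0/24 (H1) depth=24
  + 214.246.0.0/15 (H3) depth=15
  ? 85.11.143.177  path d0:H3→d1:-→d2:-→d3:-→d4:-→d5:-→d6:-→d7:-→d8:H2→d9:-→d10:-→d11:-→d12:-→d13:-→d14:-→d15:-→d16:-→d17:-→d18:-→d19:-→d20:-→d21:-→d22:-→d23:-→d24:-→d25:-→d26:-→d27:-→d28:H3  best=H3

== LOOKUPS ==
["H0","H0","H0","H0","H3"]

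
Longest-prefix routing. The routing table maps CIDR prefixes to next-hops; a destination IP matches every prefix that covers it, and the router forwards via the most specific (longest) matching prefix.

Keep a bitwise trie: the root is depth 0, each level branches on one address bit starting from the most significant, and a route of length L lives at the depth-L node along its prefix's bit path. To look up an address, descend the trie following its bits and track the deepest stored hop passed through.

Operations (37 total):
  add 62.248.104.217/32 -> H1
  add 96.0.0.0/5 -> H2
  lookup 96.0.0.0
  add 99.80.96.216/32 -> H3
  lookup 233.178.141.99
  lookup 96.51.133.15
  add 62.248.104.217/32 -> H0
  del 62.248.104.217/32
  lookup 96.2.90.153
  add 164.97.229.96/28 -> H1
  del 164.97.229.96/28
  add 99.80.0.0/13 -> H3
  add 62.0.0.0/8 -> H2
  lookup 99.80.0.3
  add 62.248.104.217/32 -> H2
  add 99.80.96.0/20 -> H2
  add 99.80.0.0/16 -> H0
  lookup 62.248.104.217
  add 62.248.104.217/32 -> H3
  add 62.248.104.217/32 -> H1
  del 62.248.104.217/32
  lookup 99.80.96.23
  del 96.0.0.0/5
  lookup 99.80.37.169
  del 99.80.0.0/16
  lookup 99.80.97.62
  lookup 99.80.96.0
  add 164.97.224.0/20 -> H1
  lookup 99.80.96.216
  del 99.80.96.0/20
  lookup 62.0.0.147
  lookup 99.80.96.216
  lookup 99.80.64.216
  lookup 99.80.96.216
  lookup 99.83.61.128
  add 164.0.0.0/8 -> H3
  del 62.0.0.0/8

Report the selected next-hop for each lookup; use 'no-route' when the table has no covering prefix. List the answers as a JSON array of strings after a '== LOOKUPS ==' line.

Apply in order:
  add 62.248.104.217/32 -> H1 at depth 32
  add 96.0.0.0/5 -> H2 at depth 5
  ? 96.0.0.0  path d0:-→d1:-→d2:-→d3:-→d4:-→d5:H2  best=H2
  add 99.80.96.216/32 -> H3 at depth 32
  ? 233.178.141.99  path d0:-  best=no-route
  ? 96.51.133.15  path d0:-→d1:-→d2:-→d3:-→d4:-→d5:H2→d6:-  best=H2
  add 62.248.104.217/32 -> H0 at depth 32
  del 62.248.104.217/32 (clear depth 32)
  ? 96.2.90.153  path d0:-→d1:-→d2:-→d3:-→d4:-→d5:H2→d6:-  best=H2
  add 164.97.229.96/28 -> H1 at depth 28
  del 164.97.229.96/28 (clear depth 28)
  add 99.80.0.0/13 -> H3 at depth 13
  add 62.0.0.0/8 -> H2 at depth 8
  ? 99.80.0.3  path d0:-→d1:-→d2:-→d3:-→d4:-→d5:H2→d6:-→d7:-→d8:-→d9:-→d10:-→d11:-→d12:-→d13:H3→d14:-→d15:-→d16:-→d17:-  best=H3
  add 62.248.104.217/32 -> H2 at depth 32
  add 99.80.96.0/20 -> H2 at depth 20
  add 99.80.0.0/16 -> H0 at depth 16
  ? 62.248.104.217  path d0:-→d1:-→d2:-→d3:-→d4:-→d5:-→d6:-→d7:-→d8:H2→d9:-→d10:-→d11:-→d12:-→d13:-→d14:-→d15:-→d16:-→d17:-→d18:-→d19:-→d20:-→d21:-→d22:-→d23:-→d24:-→d25:-→d26:-→d27:-→d28:-→d29:-→d30:-→d31:-→d32:H2  best=H2
  add 62.248.104.217/32 -> H3 at depth 32
  add 62.248.104.217/32 -> H1 at depth 32
  del 62.248.104.217/32 (clear depth 32)
  ? 99.80.96.23  path d0:-→d1:-→d2:-→d3:-→d4:-→d5:H2→d6:-→d7:-→d8:-→d9:-→d10:-→d11:-→d12:-→d13:H3→d14:-→d15:-→d16:H0→d17:-→d18:-→d19:-→d20:H2→d21:-→d22:-→d23:-→d24:-  best=H2
  del 96.0.0.0/5 (clear depth 5)
  ? 99.80.37.169  path d0:-→d1:-→d2:-→d3:-→d4:-→d5:-→d6:-→d7:-→d8:-→d9:-→d10:-→d11:-→d12:-→d13:H3→d14:-→d15:-→d16:H0→d17:-  best=H0
  del 99.80.0.0/16 (clear depth 16)
  ? 99.80.97.62  path d0:-→d1:-→d2:-→d3:-→d4:-→d5:-→d6:-→d7:-→d8:-→d9:-→d10:-→d11:-→d12:-→d13:H3→d14:-→d15:-→d16:-→d17:-→d18:-→d19:-→d20:H2→d21:-→d22:-→d23:-  best=H2
  ? 99.80.96.0  path d0:-→d1:-→d2:-→d3:-→d4:-→d5:-→d6:-→d7:-→d8:-→d9:-→d10:-→d11:-→d12:-→d13:H3→d14:-→d15:-→d16:-→d17:-→d18:-→d19:-→d20:H2→d21:-→d22:-→d23:-→d24:-  best=H2
  add 164.97.224.0/20 -> H1 at depth 20
  ? 99.80.96.216  path d0:-→d1:-→d2:-→d3:-→d4:-→d5:-→d6:-→d7:-→d8:-→d9:-→d10:-→d11:-→d12:-→d13:H3→d14:-→d15:-→d16:-→d17:-→d18:-→d19:-→d20:H2→d21:-→d22:-→d23:-→d24:-→d25:-→d26:-→d27:-→d28:-→d29:-→d30:-→d31:-→d32:H3  best=H3
  del 99.80.96.0/20 (clear depth 20)
  ? 62.0.0.147  path d0:-→d1:-→d2:-→d3:-→d4:-→d5:-→d6:-→d7:-→d8:H2  best=H2
  ? 99.80.96.216  path d0:-→d1:-→d2:-→d3:-→d4:-→d5:-→d6:-→d7:-→d8:-→d9:-→d10:-→d11:-→d12:-→d13:H3→d14:-→d15:-→d16:-→d17:-→d18:-→d19:-→d20:-→d21:-→d22:-→d23:-→d24:-→d25:-→d26:-→d27:-→d28:-→d29:-→d30:-→d31:-→d32:H3  best=H3
  ? 99.80.64.216  path d0:-→d1:-→d2:-→d3:-→d4:-→d5:-→d6:-→d7:-→d8:-→d9:-→d10:-→d11:-→d12:-→d13:H3→d14:-→d15:-→d16:-→d17:-→d18:-  best=H3
  ? 99.80.96.216  path d0:-→d1:-→d2:-→d3:-→d4:-→d5:-→d6:-→d7:-→d8:-→d9:-→d10:-→d11:-→d12:-→d13:H3→d14:-→d15:-→d16:-→d17:-→d18:-→d19:-→d20:-→d21:-→d22:-→d23:-→d24:-→d25:-→d26:-→d27:-→d28:-→d29:-→d30:-→d31:-→d32:H3  best=H3
  ? 99.83.61.128  path d0:-→d1:-→d2:-→d3:-→d4:-→d5:-→d6:-→d7:-→d8:-→d9:-→d10:-→d11:-→d12:-→d13:H3→d14:-  best=H3
  add 164.0.0.0/8 -> H3 at depth 8
  del 62.0.0.0/8 (clear depth 8)

== LOOKUPS ==
["H2","no-route","H2","H2","H3","H2","H2","H0","H2","H2","H3","H2","H3","H3","H3","H3"]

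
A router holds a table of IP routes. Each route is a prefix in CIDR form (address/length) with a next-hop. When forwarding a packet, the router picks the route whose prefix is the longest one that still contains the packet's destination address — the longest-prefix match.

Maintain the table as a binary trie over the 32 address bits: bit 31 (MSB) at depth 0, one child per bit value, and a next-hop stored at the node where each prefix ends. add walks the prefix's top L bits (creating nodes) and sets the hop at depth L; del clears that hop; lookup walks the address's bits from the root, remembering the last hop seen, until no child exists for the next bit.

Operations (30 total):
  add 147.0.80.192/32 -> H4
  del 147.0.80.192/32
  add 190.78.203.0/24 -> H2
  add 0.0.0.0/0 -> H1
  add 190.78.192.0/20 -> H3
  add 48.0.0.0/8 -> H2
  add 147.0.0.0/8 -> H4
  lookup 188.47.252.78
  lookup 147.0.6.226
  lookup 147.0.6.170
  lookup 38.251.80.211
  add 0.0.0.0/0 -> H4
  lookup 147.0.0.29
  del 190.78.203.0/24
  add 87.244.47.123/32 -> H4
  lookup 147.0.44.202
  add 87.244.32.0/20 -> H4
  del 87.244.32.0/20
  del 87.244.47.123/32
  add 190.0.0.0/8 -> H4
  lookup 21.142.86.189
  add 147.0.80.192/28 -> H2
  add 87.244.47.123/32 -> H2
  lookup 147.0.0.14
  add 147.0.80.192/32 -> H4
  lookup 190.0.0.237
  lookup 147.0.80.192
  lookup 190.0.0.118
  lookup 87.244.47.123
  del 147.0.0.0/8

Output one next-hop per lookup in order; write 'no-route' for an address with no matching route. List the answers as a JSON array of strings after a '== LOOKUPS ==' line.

Process each operation:
  + 147.0.80.192/32 (H4) depth=32
  del 147.0.80.192/32 (clear depth 32)
  + 190.78.203.0/24 (H2) depth=24
  + 0.0.0.0/0 (H1) depth=0
  + 190.78.192.0/20 (H3) depth=20
  + 48.0.0.0/8 (H2) depth=8
  + 147.0.0.0/8 (H4) depth=8
  Q 188.47.252.78: descend 101111 ; hops seen [H1] ; pick H1
  Q 147.0.6.226: descend 10010011000000000 ; hops seen [H1,H4] ; pick H4
  Q 147.0.6.170: descend 10010011000000000 ; hops seen [H1,H4] ; pick H4
  Q 38.251.80.211: descend 001 ; hops seen [H1] ; pick H1
  + 0.0.0.0/0 (H4) depth=0
  Q 147.0.0.29: descend 10010011000000000 ; hops seen [H4,H4] ; pick H4
  del 190.78.203.0/24 (clear depth 24)
  + 87.244.47.123/32 (H4) depth=32
  Q 147.0.44.202: descend 10010011000000000 ; hops seen [H4,H4] ; pick H4
  + 87.244.32.0/20 (H4) depth=20
  del 87.244.32.0/20 (clear depth 20)
  del 87.244.47.123/32 (clear depth 32)
  + 190.0.0.0/8 (H4) depth=8
  Q 21.142.86.189: descend 00 ; hops seen [H4] ; pick H4
  + 147.0.80.192/28 (H2) depth=28
  + 87.244.47.123/32 (H2) depth=32
  Q 147.0.0.14: descend 10010011000000000 ; hops seen [H4,H4] ; pick H4
  + 147.0.80.192/32 (H4) depth=32
  Q 190.0.0.237: descend 101111100 ; hops seen [H4,H4] ; pick H4
  Q 147.0.80.192: descend 10010011000000000101000011000000 ; hops seen [H4,H4,H2,H4] ; pick H4
  Q 190.0.0.118: descend 101111100 ; hops seen [H4,H4] ; pick H4
  Q 87.244.47.123: descend 01010111111101000010111101111011 ; hops seen [H4,H2] ; pick H2
  del 147.0.0.0/8 (clear depth 8)

== LOOKUPS ==
["H1","H4","H4","H1","H4","H4","H4","H4","H4","H4","H4","H2"]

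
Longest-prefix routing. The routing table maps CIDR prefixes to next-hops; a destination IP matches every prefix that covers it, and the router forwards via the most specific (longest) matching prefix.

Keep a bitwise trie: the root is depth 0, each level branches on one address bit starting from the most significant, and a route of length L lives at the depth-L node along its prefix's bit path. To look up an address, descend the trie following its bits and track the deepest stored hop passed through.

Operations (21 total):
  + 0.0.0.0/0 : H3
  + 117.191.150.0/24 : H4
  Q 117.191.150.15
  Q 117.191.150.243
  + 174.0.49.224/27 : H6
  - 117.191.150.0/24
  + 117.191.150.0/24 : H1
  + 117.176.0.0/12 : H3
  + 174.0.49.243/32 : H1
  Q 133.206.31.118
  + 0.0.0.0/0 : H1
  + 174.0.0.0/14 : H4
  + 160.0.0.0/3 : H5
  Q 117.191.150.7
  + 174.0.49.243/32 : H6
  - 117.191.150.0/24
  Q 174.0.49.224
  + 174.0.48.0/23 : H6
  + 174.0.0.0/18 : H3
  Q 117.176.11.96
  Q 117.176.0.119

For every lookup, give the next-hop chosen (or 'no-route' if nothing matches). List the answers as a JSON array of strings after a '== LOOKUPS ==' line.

Process each operation:
  add 0.0.0.0/0 -> H3 at depth 0
  add 117.191.150.0/24 -> H4 at depth 24
  ? 117.191.150.15  path d0:H3→d1:-→d2:-→d3:-→d4:-→d5:-→d6:-→d7:-→d8:-→d9:-→d10:-→d11:-→d12:-→d13:-→d14:-→d15:-→d16:-→d17:-→d18:-→d19:-→d20:-→d21:-→d22:-→d23:-→d24:H4  best=H4
  ? 117.191.150.243  path d0:H3→d1:-→d2:-→d3:-→d4:-→d5:-→d6:-→d7:-→d8:-→d9:-→d10:-→d11:-→d12:-→d13:-→d14:-→d15:-→d16:-→d17:-→d18:-→d19:-→d20:-→d21:-→d22:-→d23:-→d24:H4  best=H4
  add 174.0.49.224/27 -> H6 at depth 27
  del 117.191.150.0/24 (clear depth 24)
  add 117.191.150.0/24 -> H1 at depth 24
  add 117.176.0.0/12 -> H3 at depth 12
  add 174.0.49.243/32 -> H1 at depth 32
  ? 133.206.31.118  path d0:H3→d1:-→d2:-  best=H3
  add 0.0.0.0/0 -> H1 at depth 0
  add 174.0.0.0/14 -> H4 at depth 14
  add 160.0.0.0/3 -> H5 at depth 3
  ? 117.191.150.7  path d0:H1→d1:-→d2:-→d3:-→d4:-→d5:-→d6:-→d7:-→d8:-→d9:-→d10:-→d11:-→d12:H3→d13:-→d14:-→d15:-→d16:-→d17:-→d18:-→d19:-→d20:-→d21:-→d22:-→d23:-→d24:H1  best=H1
  add 174.0.49.243/32 -> H6 at depth 32
  del 117.191.150.0/24 (clear depth 24)
  ? 174.0.49.224  path d0:H1→d1:-→d2:-→d3:H5→d4:-→d5:-→d6:-→d7:-→d8:-→d9:-→d10:-→d11:-→d12:-→d13:-→d14:H4→d15:-→d16:-→d17:-→d18:-→d19:-→d20:-→d21:-→d22:-→d23:-→d24:-→d25:-→d26:-→d27:H6  best=H6
  add 174.0.48.0/23 -> H6 at depth 23
  add 174.0.0.0/18 -> H3 at depth 18
  ? 117.176.11.96  path d0:H1→d1:-→d2:-→d3:-→d4:-→d5:-→d6:-→d7:-→d8:-→d9:-→d10:-→d11:-→d12:H3  best=H3
  ? 117.176.0.119  path d0:H1→d1:-→d2:-→d3:-→d4:-→d5:-→d6:-→d7:-→d8:-→d9:-→d10:-→d11:-→d12:H3  best=H3

== LOOKUPS ==
["H4","H4","H3","H1","H6","H3","H3"]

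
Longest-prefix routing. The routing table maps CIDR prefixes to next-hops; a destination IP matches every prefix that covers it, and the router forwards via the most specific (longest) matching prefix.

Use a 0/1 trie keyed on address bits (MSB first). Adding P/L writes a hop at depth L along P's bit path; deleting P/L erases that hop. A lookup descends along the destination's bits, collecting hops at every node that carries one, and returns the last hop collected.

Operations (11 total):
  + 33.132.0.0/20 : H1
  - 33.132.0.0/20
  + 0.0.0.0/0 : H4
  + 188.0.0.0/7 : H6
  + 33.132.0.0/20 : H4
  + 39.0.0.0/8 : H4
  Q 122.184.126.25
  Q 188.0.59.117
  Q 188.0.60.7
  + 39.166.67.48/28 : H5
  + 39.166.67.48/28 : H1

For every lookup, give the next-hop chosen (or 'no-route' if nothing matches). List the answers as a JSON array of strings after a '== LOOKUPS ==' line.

Apply in order:
  add 33.132.0.0/20 -> H1 at depth 20
  - 33.132.0.0/20 clear@20
  add 0.0.0.0/0 -> H4 at depth 0
  add 188.0.0.0/7 -> H6 at depth 7
  add 33.132.0.0/20 -> H4 at depth 20
  add 39.0.0.0/8 -> H4 at depth 8
  ? 122.184.126.25  path d0:H4→d1:-  best=H4
  ? 188.0.59.117  path d0:H4→d1:-→d2:-→d3:-→d4:-→d5:-→d6:-→d7:H6  best=H6
  ? 188.0.60.7  path d0:H4→d1:-→d2:-→d3:-→d4:-→d5:-→d6:-→d7:H6  best=H6
  add 39.166.67.48/28 -> H5 at depth 28
  add 39.166.67.48/28 -> H1 at depth 28

== LOOKUPS ==
["H4","H6","H6"]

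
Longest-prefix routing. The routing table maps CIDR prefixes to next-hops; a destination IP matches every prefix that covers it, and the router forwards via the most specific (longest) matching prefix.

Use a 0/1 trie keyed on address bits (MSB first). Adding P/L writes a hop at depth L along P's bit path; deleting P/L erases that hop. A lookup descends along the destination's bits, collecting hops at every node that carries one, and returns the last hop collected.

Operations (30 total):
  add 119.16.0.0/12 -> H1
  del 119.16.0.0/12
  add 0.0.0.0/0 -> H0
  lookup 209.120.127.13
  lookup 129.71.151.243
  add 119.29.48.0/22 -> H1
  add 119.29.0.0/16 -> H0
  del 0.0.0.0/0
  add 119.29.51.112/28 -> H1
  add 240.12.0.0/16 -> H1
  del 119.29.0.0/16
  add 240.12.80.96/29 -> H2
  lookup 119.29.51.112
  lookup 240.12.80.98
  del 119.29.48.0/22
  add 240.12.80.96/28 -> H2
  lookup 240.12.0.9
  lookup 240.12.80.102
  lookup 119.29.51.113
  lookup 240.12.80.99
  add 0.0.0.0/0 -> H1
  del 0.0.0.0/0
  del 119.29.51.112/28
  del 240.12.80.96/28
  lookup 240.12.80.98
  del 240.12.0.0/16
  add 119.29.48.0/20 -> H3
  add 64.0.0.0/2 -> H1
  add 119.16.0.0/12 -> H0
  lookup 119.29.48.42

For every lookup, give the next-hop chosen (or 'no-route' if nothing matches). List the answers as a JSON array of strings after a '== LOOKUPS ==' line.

Trace:
  + 119.16.0.0/12 (H1) depth=12
  del 119.16.0.0/12 (clear depth 12)
  + 0.0.0.0/0 (H0) depth=0
  lookup 209.120.127.13: bits ε walk d0:H0 -> H0
  lookup 129.71.151.243: bits ε walk d0:H0 -> H0
  + 119.29.48.0/22 (H1) depth=22
  + 119.29.0.0/16 (H0) depth=16
  del 0.0.0.0/0 (clear depth 0)
  + 119.29.51.112/28 (H1) depth=28
  + 240.12.0.0/16 (H1) depth=16
  del 119.29.0.0/16 (clear depth 16)
  + 240.12.80.96/29 (H2) depth=29
  lookup 119.29.51.112: bits 0111011100011101001100110111 walk d0:-→d1:-→d2:-→d3:-→d4:-→d5:-→d6:-→d7:-→d8:-→d9:-→d10:-→d11:-→d12:-→d13:-→d14:-→d15:-→d16:-→d17:-→d18:-→d19:-→d20:-→d21:-→d22:H1→d23:-→d24:-→d25:-→d26:-→d27:-→d28:H1 -> H1
  lookup 240.12.80.98: bits 11110000000011000101000001100 walk d0:-→d1:-→d2:-→d3:-→d4:-→d5:-→d6:-→d7:-→d8:-→d9:-→d10:-→d11:-→d12:-→d13:-→d14:-→d15:-→d16:H1→d17:-→d18:-→d19:-→d20:-→d21:-→d22:-→d23:-→d24:-→d25:-→d26:-→d27:-→d28:-→d29:H2 -> H2
  del 119.29.48.0/22 (clear depth 22)
  + 240.12.80.96/28 (H2) depth=28
  lookup 240.12.0.9: bits 11110000000011000 walk d0:-→d1:-→d2:-→d3:-→d4:-→d5:-→d6:-→d7:-→d8:-→d9:-→d10:-→d11:-→d12:-→d13:-→d14:-→d15:-→d16:H1→d17:- -> H1
  lookup 240.12.80.102: bits 11110000000011000101000001100 walk d0:-→d1:-→d2:-→d3:-→d4:-→d5:-→d6:-→d7:-→d8:-→d9:-→d10:-→d11:-→d12:-→d13:-→d14:-→d15:-→d16:H1→d17:-→d18:-→d19:-→d20:-→d21:-→d22:-→d23:-→d24:-→d25:-→d26:-→d27:-→d28:H2→d29:H2 -> H2
  lookup 119.29.51.113: bits 0111011100011101001100110111 walk d0:-→d1:-→d2:-→d3:-→d4:-→d5:-→d6:-→d7:-→d8:-→d9:-→d10:-→d11:-→d12:-→d13:-→d14:-→d15:-→d16:-→d17:-→d18:-→d19:-→d20:-→d21:-→d22:-→d23:-→d24:-→d25:-→d26:-→d27:-→d28:H1 -> H1
  lookup 240.12.80.99: bits 11110000000011000101000001100 walk d0:-→d1:-→d2:-→d3:-→d4:-→d5:-→d6:-→d7:-→d8:-→d9:-→d10:-→d11:-→d12:-→d13:-→d14:-→d15:-→d16:H1→d17:-→d18:-→d19:-→d20:-→d21:-→d22:-→d23:-→d24:-→d25:-→d26:-→d27:-→d28:H2→d29:H2 -> H2
  + 0.0.0.0/0 (H1) depth=0
  del 0.0.0.0/0 (clear depth 0)
  del 119.29.51.112/28 (clear depth 28)
  del 240.12.80.96/28 (clear depth 28)
  lookup 240.12.80.98: bits 11110000000011000101000001100 walk d0:-→d1:-→d2:-→d3:-→d4:-→d5:-→d6:-→d7:-→d8:-→d9:-→d10:-→d11:-→d12:-→d13:-→d14:-→d15:-→d16:H1→d17:-→d18:-→d19:-→d20:-→d21:-→d22:-→d23:-→d24:-→d25:-→d26:-→d27:-→d28:-→d29:H2 -> H2
  del 240.12.0.0/16 (clear depth 16)
  + 119.29.48.0/20 (H3) depth=20
  + 64.0.0.0/2 (H1) depth=2
  + 119.16.0.0/12 (H0) depth=12
  lookup 119.29.48.42: bits 0111011100011101001100 walk d0:-→d1:-→d2:H1→d3:-→d4:-→d5:-→d6:-→d7:-→d8:-→d9:-→d10:-→d11:-→d12:H0→d13:-→d14:-→d15:-→d16:-→d17:-→d18:-→d19:-→d20:H3→d21:-→d22:- -> H3

== LOOKUPS ==
["H0","H0","H1","H2","H1","H2","H1","H2","H2","H3"]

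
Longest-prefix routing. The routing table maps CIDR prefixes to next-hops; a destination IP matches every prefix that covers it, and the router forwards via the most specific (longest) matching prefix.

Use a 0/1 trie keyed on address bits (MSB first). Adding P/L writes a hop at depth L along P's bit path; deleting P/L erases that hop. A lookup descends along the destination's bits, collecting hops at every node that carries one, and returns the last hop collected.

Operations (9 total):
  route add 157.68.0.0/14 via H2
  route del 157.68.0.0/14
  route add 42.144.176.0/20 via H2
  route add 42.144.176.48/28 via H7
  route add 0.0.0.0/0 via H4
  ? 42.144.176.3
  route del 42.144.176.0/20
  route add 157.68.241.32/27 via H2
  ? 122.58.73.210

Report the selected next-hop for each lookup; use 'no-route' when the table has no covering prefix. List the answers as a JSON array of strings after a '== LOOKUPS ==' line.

Apply in order:
  add 157.68.0.0/14 -> H2 at depth 14
  - 157.68.0.0/14 clear@14
  add 42.144.176.0/20 -> H2 at depth 20
  add 42.144.176.48/28 -> H7 at depth 28
  add 0.0.0.0/0 -> H4 at depth 0
  ? 42.144.176.3  path d0:H4→d1:-→d2:-→d3:-→d4:-→d5:-→d6:-→d7:-→d8:-→d9:-→d10:-→d11:-→d12:-→d13:-→d14:-→d15:-→d16:-→d17:-→d18:-→d19:-→d20:H2→d21:-→d22:-→d23:-→d24:-→d25:-→d26:-  best=H2
  - 42.144.176.0/20 clear@20
  add 157.68.241.32/27 -> H2 at depth 27
  ? 122.58.73.210  path d0:H4→d1:-  best=H4

== LOOKUPS ==
["H2","H4"]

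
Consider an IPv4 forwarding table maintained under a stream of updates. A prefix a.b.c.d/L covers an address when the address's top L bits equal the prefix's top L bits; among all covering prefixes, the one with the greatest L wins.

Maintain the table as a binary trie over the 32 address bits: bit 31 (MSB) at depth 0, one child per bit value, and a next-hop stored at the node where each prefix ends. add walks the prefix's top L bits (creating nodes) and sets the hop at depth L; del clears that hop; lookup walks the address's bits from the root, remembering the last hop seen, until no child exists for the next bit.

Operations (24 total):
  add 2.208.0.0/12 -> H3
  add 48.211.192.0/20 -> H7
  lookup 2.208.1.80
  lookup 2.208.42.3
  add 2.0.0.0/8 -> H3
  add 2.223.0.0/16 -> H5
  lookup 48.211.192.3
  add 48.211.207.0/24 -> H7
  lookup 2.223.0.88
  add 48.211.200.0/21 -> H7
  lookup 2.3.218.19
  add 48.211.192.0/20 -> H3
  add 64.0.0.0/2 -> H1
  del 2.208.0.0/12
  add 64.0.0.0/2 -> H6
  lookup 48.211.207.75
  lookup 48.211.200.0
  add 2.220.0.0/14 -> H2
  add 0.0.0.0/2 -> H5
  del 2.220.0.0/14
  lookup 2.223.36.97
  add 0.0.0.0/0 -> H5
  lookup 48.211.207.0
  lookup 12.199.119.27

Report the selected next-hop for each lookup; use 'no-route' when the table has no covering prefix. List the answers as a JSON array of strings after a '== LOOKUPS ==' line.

Trace:
  + 2.208.0.0/12 (H3) depth=12
  + 48.211.192.0/20 (H7) depth=20
  lookup 2.208.1.80: bits 000000101101 walk d0:-→d1:-→d2:-→d3:-→d4:-→d5:-→d6:-→d7:-→d8:-→d9:-→d10:-→d11:-→d12:H3 -> H3
  lookup 2.208.42.3: bits 000000101101 walk d0:-→d1:-→d2:-→d3:-→d4:-→d5:-→d6:-→d7:-→d8:-→d9:-→d10:-→d11:-→d12:H3 -> H3
  + 2.0.0.0/8 (H3) depth=8
  + 2.223.0.0/16 (H5) depth=16
  lookup 48.211.192.3: bits 00110000110100111100 walk d0:-→d1:-→d2:-→d3:-→d4:-→d5:-→d6:-→d7:-→d8:-→d9:-→d10:-→d11:-→d12:-→d13:-→d14:-→d15:-→d16:-→d17:-→d18:-→d19:-→d20:H7 -> H7
  + 48.211.207.0/24 (H7) depth=24
  lookup 2.223.0.88: bits 0000001011011111 walk d0:-→d1:-→d2:-→d3:-→d4:-→d5:-→d6:-→d7:-→d8:H3→d9:-→d10:-→d11:-→d12:H3→d13:-→d14:-→d15:-→d16:H5 -> H5
  + 48.211.200.0/21 (H7) depth=21
  lookup 2.3.218.19: bits 00000010 walk d0:-→d1:-→d2:-→d3:-→d4:-→d5:-→d6:-→d7:-→d8:H3 -> H3
  + 48.211.192.0/20 (H3) depth=20
  + 64.0.0.0/2 (H1) depth=2
  - 2.208.0.0/12 clear@12
  + 64.0.0.0/2 (H6) depth=2
  lookup 48.211.207.75: bits 001100001101001111001111 walk d0:-→d1:-→d2:-→d3:-→d4:-→d5:-→d6:-→d7:-→d8:-→d9:-→d10:-→d11:-→d12:-→d13:-→d14:-→d15:-→d16:-→d17:-→d18:-→d19:-→d20:H3→d21:H7→d22:-→d23:-→d24:H7 -> H7
  lookup 48.211.200.0: bits 001100001101001111001 walk d0:-→d1:-→d2:-→d3:-→d4:-→d5:-→d6:-→d7:-→d8:-→d9:-→d10:-→d11:-→d12:-→d13:-→d14:-→d15:-→d16:-→d17:-→d18:-→d19:-→d20:H3→d21:H7 -> H7
  + 2.220.0.0/14 (H2) depth=14
  + 0.0.0.0/2 (H5) depth=2
  - 2.220.0.0/14 clear@14
  lookup 2.223.36.97: bits 0000001011011111 walk d0:-→d1:-→d2:H5→d3:-→d4:-→d5:-→d6:-→d7:-→d8:H3→d9:-→d10:-→d11:-→d12:-→d13:-→d14:-→d15:-→d16:H5 -> H5
  + 0.0.0.0/0 (H5) depth=0
  lookup 48.211.207.0: bits 001100001101001111001111 walk d0:H5→d1:-→d2:H5→d3:-→d4:-→d5:-→d6:-→d7:-→d8:-→d9:-→d10:-→d11:-→d12:-→d13:-→d14:-→d15:-→d16:-→d17:-→d18:-→d19:-→d20:H3→d21:H7→d22:-→d23:-→d24:H7 -> H7
  lookup 12.199.119.27: bits 0000 walk d0:H5→d1:-→d2:H5→d3:-→d4:- -> H5

== LOOKUPS ==
["H3","H3","H7","H5","H3","H7","H7","H5","H7","H5"]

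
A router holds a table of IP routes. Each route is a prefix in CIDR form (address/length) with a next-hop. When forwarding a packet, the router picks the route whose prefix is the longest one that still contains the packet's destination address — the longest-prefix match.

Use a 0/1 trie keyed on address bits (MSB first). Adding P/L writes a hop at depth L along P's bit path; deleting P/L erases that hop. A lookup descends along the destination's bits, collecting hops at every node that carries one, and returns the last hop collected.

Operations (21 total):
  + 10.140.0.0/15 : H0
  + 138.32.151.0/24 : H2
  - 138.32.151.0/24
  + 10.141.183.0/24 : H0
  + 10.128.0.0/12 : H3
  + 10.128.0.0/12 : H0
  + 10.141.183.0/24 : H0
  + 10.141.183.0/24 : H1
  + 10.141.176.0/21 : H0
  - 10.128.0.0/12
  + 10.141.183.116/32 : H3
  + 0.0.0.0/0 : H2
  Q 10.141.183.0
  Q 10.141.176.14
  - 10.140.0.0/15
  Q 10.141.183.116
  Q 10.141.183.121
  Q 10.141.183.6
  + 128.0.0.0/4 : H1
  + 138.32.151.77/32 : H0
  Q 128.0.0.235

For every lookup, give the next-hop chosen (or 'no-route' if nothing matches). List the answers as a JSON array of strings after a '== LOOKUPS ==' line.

Trace:
  + 10.140.0.0/15 (H0) depth=15
  + 138.32.151.0/24 (H2) depth=24
  - 138.32.151.0/24 clear@24
  + 10.141.183.0/24 (H0) depth=24
  + 10.128.0.0/12 (H3) depth=12
  + 10.128.0.0/12 (H0) depth=12
  + 10.141.183.0/24 (H0) depth=24
  + 10.141.183.0/24 (H1) depth=24
  + 10.141.176.0/21 (H0) depth=21
  - 10.128.0.0/12 clear@12
  + 10.141.183.116/32 (H3) depth=32
  + 0.0.0.0/0 (H2) depth=0
  ? 10.141.183.0  path d0:H2→d1:-→d2:-→d3:-→d4:-→d5:-→d6:-→d7:-→d8:-→d9:-→d10:-→d11:-→d12:-→d13:-→d14:-→d15:H0→d16:-→d17:-→d18:-→d19:-→d20:-→d21:H0→d22:-→d23:-→d24:H1→d25:-  best=H1
  ? 10.141.176.14  path d0:H2→d1:-→d2:-→d3:-→d4:-→d5:-→d6:-→d7:-→d8:-→d9:-→d10:-→d11:-→d12:-→d13:-→d14:-→d15:H0→d16:-→d17:-→d18:-→d19:-→d20:-→d21:H0  best=H0
  - 10.140.0.0/15 clear@15
  ? 10.141.183.116  path d0:H2→d1:-→d2:-→d3:-→d4:-→d5:-→d6:-→d7:-→d8:-→d9:-→d10:-→d11:-→d12:-→d13:-→d14:-→d15:-→d16:-→d17:-→d18:-→d19:-→d20:-→d21:H0→d22:-→d23:-→d24:H1→d25:-→d26:-→d27:-→d28:-→d29:-→d30:-→d31:-→d32:H3  best=H3
  ? 10.141.183.121  path d0:H2→d1:-→d2:-→d3:-→d4:-→d5:-→d6:-→d7:-→d8:-→d9:-→d10:-→d11:-→d12:-→d13:-→d14:-→d15:-→d16:-→d17:-→d18:-→d19:-→d20:-→d21:H0→d22:-→d23:-→d24:H1→d25:-→d26:-→d27:-→d28:-  best=H1
  ? 10.141.183.6  path d0:H2→d1:-→d2:-→d3:-→d4:-→d5:-→d6:-→d7:-→d8:-→d9:-→d10:-→d11:-→d12:-→d13:-→d14:-→d15:-→d16:-→d17:-→d18:-→d19:-→d20:-→d21:H0→d22:-→d23:-→d24:H1→d25:-  best=H1
  + 128.0.0.0/4 (H1) depth=4
  + 138.32.151.77/32 (H0) depth=32
  ? 128.0.0.235  path d0:H2→d1:-→d2:-→d3:-→d4:H1  best=H1

== LOOKUPS ==
["H1","H0","H3","H1","H1","H1"]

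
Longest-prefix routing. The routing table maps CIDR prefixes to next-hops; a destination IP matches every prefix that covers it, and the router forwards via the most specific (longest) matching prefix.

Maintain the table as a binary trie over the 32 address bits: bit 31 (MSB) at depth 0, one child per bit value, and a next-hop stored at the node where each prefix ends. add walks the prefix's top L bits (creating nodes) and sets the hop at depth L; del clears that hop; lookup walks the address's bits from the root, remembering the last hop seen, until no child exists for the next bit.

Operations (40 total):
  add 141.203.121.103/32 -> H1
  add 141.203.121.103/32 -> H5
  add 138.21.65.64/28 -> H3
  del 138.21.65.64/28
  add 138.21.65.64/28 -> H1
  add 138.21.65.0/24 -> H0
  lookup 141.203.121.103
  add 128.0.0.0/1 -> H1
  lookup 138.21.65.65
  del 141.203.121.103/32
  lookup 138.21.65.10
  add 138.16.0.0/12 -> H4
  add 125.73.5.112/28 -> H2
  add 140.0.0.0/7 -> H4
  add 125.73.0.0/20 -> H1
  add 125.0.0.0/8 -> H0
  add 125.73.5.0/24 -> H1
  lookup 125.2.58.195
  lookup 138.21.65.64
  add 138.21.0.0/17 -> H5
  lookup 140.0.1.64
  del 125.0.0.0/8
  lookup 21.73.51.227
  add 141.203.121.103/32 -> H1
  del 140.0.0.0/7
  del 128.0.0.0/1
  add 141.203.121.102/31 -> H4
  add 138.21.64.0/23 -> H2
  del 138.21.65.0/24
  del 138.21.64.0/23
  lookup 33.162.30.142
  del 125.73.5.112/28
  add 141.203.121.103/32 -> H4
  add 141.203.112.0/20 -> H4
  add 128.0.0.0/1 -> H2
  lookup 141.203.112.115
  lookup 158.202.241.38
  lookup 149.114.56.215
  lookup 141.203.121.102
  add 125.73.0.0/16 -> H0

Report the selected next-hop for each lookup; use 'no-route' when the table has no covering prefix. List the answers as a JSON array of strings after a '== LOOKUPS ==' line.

Trace:
  add 141.203.121.103/32 -> H1 at depth 32
  add 141.203.121.103/32 -> H5 at depth 32
  add 138.21.65.64/28 -> H3 at depth 28
  del 138.21.65.64/28 (clear depth 28)
  add 138.21.65.64/28 -> H1 at depth 28
  add 138.21.65.0/24 -> H0 at depth 24
  ? 141.203.121.103  path d0:-→d1:-→d2:-→d3:-→d4:-→d5:-→d6:-→d7:-→d8:-→d9:-→d10:-→d11:-→d12:-→d13:-→d14:-→d15:-→d16:-→d17:-→d18:-→d19:-→d20:-→d21:-→d22:-→d23:-→d24:-→d25:-→d26:-→d27:-→d28:-→d29:-→d30:-→d31:-→d32:H5  best=H5
  add 128.0.0.0/1 -> H1 at depth 1
  ? 138.21.65.65  path d0:-→d1:H1→d2:-→d3:-→d4:-→d5:-→d6:-→d7:-→d8:-→d9:-→d10:-→d11:-→d12:-→d13:-→d14:-→d15:-→d16:-→d17:-→d18:-→d19:-→d20:-→d21:-→d22:-→d23:-→d24:H0→d25:-→d26:-→d27:-→d28:H1  best=H1
  del 141.203.121.103/32 (clear depth 32)
  ? 138.21.65.10  path d0:-→d1:H1→d2:-→d3:-→d4:-→d5:-→d6:-→d7:-→d8:-→d9:-→d10:-→d11:-→d12:-→d13:-→d14:-→d15:-→d16:-→d17:-→d18:-→d19:-→d20:-→d21:-→d22:-→d23:-→d24:H0→d25:-  best=H0
  add 138.16.0.0/12 -> H4 at depth 12
  add 125.73.5.112/28 -> H2 at depth 28
  add 140.0.0.0/7 -> H4 at depth 7
  add 125.73.0.0/20 -> H1 at depth 20
  add 125.0.0.0/8 -> H0 at depth 8
  add 125.73.5.0/24 -> H1 at depth 24
  ? 125.2.58.195  path d0:-→d1:-→d2:-→d3:-→d4:-→d5:-→d6:-→d7:-→d8:H0→d9:-  best=H0
  ? 138.21.65.64  path d0:-→d1:H1→d2:-→d3:-→d4:-→d5:-→d6:-→d7:-→d8:-→d9:-→d10:-→d11:-→d12:H4→d13:-→d14:-→d15:-→d16:-→d17:-→d18:-→d19:-→d20:-→d21:-→d22:-→d23:-→d24:H0→d25:-→d26:-→d27:-→d28:H1  best=H1
  add 138.21.0.0/17 -> H5 at depth 17
  ? 140.0.1.64  path d0:-→d1:H1→d2:-→d3:-→d4:-→d5:-→d6:-→d7:H4  best=H4
  del 125.0.0.0/8 (clear depth 8)
  ? 21.73.51.227  path d0:-→d1:-  best=no-route
  add 141.203.121.103/32 -> H1 at depth 32
  del 140.0.0.0/7 (clear depth 7)
  del 128.0.0.0/1 (clear depth 1)
  add 141.203.121.102/31 -> H4 at depth 31
  add 138.21.64.0/23 -> H2 at depth 23
  del 138.21.65.0/24 (clear depth 24)
  del 138.21.64.0/23 (clear depth 23)
  ? 33.162.30.142  path d0:-→d1:-  best=no-route
  del 125.73.5.112/28 (clear depth 28)
  add 141.203.121.103/32 -> H4 at depth 32
  add 141.203.112.0/20 -> H4 at depth 20
  add 128.0.0.0/1 -> H2 at depth 1
  ? 141.203.112.115  path d0:-→d1:H2→d2:-→d3:-→d4:-→d5:-→d6:-→d7:-→d8:-→d9:-→d10:-→d11:-→d12:-→d13:-→d14:-→d15:-→d16:-→d17:-→d18:-→d19:-→d20:H4  best=H4
  ? 158.202.241.38  path d0:-→d1:H2→d2:-→d3:-  best=H2
  ? 149.114.56.215  path d0:-→d1:H2→d2:-→d3:-  best=H2
  ? 141.203.121.102  path d0:-→d1:H2→d2:-→d3:-→d4:-→d5:-→d6:-→d7:-→d8:-→d9:-→d10:-→d11:-→d12:-→d13:-→d14:-→d15:-→d16:-→d17:-→d18:-→d19:-→d20:H4→d21:-→d22:-→d23:-→d24:-→d25:-→d26:-→d27:-→d28:-→d29:-→d30:-→d31:H4  best=H4
  add 125.73.0.0/16 -> H0 at depth 16

== LOOKUPS ==
["H5","H1","H0","H0","H1","H4","no-route","no-route","H4","H2","H2","H4"]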